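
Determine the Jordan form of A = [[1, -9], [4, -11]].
The characteristic polynomial is det(xI - A) = (x + 5)^2, so the eigenvalues are -5 (algebraic multiplicity 2).

For λ = -5: rank(A + 5I) = 1, rank((A + 5I)^2) = 0. The eigenspace has dimension 2 - 1 = 1, so there is 1 Jordan block; the rank sequence gives block sizes [2].

Assembling the blocks gives the Jordan form J above.

J = [[-5, 1], [0, -5]]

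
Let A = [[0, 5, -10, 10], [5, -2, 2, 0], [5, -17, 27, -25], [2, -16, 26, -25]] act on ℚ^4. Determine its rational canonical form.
R = [[0, -5, 0, 0], [1, 0, 0, 0], [0, 0, 0, -5], [0, 0, 1, 0]]

The invariant factors of A (the non-unit diagonal entries of the Smith normal form of xI - A over ℚ[x]) are x^2 + 5, x^2 + 5, each dividing the next. The characteristic polynomial is their product, (x^2 + 5)^2.

The rational canonical form is the block-diagonal matrix of companion matrices C(f_i):
R = [[0, -5, 0, 0], [1, 0, 0, 0], [0, 0, 0, -5], [0, 0, 1, 0]].

Note the characteristic polynomial does not split into linear factors over ℚ, so A has no Jordan form over ℚ; the rational canonical form exists over any field.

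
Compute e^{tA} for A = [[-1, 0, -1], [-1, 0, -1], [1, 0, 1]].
e^{tA} = [[1 - t, 0, -t], [-t, 1, -t], [t, 0, t + 1]]

A has Jordan form J = [[0, 1, 0], [0, 0, 0], [0, 0, 0]] with A = PJP^{-1}, so e^{tA} = P e^{tJ} P^{-1}.

For a Jordan block J_k(λ), e^{tJ_k(λ)} = e^{λt} · (I + tN + t^2 N^2/2! + ... + t^{k-1} N^{k-1}/(k-1)!) where N is the nilpotent superdiagonal part.

Assembling the blocks and conjugating back gives the entries of e^{tA} as shown above.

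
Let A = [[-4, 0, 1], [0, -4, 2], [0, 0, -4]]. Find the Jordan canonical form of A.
The characteristic polynomial is det(xI - A) = (x + 4)^3, so the eigenvalues are -4 (algebraic multiplicity 3).

For λ = -4: rank(A + 4I) = 1, rank((A + 4I)^2) = 0. The eigenspace has dimension 3 - 1 = 2, so there are 2 Jordan blocks; the rank sequence gives block sizes [2, 1].

Assembling the blocks gives the Jordan form J above.

J = [[-4, 1, 0], [0, -4, 0], [0, 0, -4]]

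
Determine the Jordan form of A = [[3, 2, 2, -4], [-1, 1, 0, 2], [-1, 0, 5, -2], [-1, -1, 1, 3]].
J = [[3, 1, 0, 0], [0, 3, 0, 0], [0, 0, 3, 1], [0, 0, 0, 3]]

The characteristic polynomial is det(xI - A) = (x - 3)^4, so the eigenvalues are 3 (algebraic multiplicity 4).

For λ = 3: rank(A - 3I) = 2, rank((A - 3I)^2) = 0. The eigenspace has dimension 4 - 2 = 2, so there are 2 Jordan blocks; the rank sequence gives block sizes [2, 2].

Assembling the blocks gives the Jordan form J above.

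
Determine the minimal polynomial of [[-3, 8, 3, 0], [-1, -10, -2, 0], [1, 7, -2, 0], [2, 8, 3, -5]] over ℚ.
m_A(x) = (x + 5)^3

The characteristic polynomial factors as (x + 5)^4. The minimal polynomial is ∏(x - λ)^{k_λ} where k_λ is the size of the largest Jordan block at λ.

For λ = -5: rank(A + 5I) = 2, and the largest Jordan block has size 3 (the smallest k with rank((A + 5I)^k) = rank((A + 5I)^(k+1))).

So m_A(x) = (x + 5)^3.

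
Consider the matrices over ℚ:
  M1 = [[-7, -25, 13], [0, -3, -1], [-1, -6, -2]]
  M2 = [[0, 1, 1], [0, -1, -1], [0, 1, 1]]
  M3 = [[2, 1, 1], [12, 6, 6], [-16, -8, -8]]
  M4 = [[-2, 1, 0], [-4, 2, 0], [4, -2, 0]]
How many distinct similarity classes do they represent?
Characteristic polynomials: χ_{M1} = (x + 4)^3, χ_{M2} = x^3, χ_{M3} = x^3, χ_{M4} = x^3.

{M1}: invariant factors (x + 4)^3.

{M2, M3, M4}: invariant factors x, x^2.

Matrices are similar if and only if their invariant-factor lists agree; the partition into similarity classes is {M1}, {M2, M3, M4}.

2 classes: {M1}, {M2, M3, M4}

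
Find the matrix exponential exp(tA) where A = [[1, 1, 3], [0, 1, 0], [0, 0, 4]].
e^{tA} = [[e^{t}, t*e^{t}, e^{4*t} - e^{t}], [0, e^{t}, 0], [0, 0, e^{4*t}]]

A has Jordan form J = [[1, 1, 0], [0, 1, 0], [0, 0, 4]] with A = PJP^{-1}, so e^{tA} = P e^{tJ} P^{-1}.

For a Jordan block J_k(λ), e^{tJ_k(λ)} = e^{λt} · (I + tN + t^2 N^2/2! + ... + t^{k-1} N^{k-1}/(k-1)!) where N is the nilpotent superdiagonal part.

Assembling the blocks and conjugating back gives the entries of e^{tA} as shown above.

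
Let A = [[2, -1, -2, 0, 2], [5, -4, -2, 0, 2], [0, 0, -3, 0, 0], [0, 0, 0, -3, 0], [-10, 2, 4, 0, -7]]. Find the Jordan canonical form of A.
J = [[-3, 1, 0, 0, 0], [0, -3, 0, 0, 0], [0, 0, -3, 0, 0], [0, 0, 0, -3, 0], [0, 0, 0, 0, -3]]

The characteristic polynomial is det(xI - A) = (x + 3)^5, so the eigenvalues are -3 (algebraic multiplicity 5).

For λ = -3: rank(A + 3I) = 1, rank((A + 3I)^2) = 0. The eigenspace has dimension 5 - 1 = 4, so there are 4 Jordan blocks; the rank sequence gives block sizes [2, 1, 1, 1].

Assembling the blocks gives the Jordan form J above.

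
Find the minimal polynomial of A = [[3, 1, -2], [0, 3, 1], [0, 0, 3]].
The characteristic polynomial factors as (x - 3)^3. The minimal polynomial is ∏(x - λ)^{k_λ} where k_λ is the size of the largest Jordan block at λ.

For λ = 3: rank(A - 3I) = 2, and the largest Jordan block has size 3 (the smallest k with rank((A - 3I)^k) = rank((A - 3I)^(k+1))).

So m_A(x) = (x - 3)^3.

m_A(x) = (x - 3)^3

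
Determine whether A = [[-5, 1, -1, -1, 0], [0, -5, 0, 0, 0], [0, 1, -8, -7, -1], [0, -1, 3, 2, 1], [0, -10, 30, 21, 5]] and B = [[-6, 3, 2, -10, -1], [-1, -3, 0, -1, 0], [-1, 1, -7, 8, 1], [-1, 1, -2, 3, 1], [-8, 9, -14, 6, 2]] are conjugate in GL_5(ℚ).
Two matrices over a field are similar if and only if they have the same invariant factors.

Both A and B have characteristic polynomial (x - 2)^2(x + 5)^3 and minimal polynomial (x - 2)^2(x + 5)^2. Computing further, both have invariant factors x + 5, (x - 2)^2(x + 5)^2. Hence A and B are similar.

Yes.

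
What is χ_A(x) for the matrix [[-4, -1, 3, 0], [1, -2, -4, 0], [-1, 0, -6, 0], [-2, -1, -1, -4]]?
xI - A = [[x + 4, 1, -3, 0], [-1, x + 2, 4, 0], [1, 0, x + 6, 0], [2, 1, 1, x + 4]].

Expanding det(xI - A) along the first row:
det(xI - A) = + (x + 4)·det([[x + 2, 4, 0], [0, x + 6, 0], [1, 1, x + 4]]) - (1)·det([[-1, 4, 0], [1, x + 6, 0], [2, 1, x + 4]]) + (-3)·det([[-1, x + 2, 0], [1, 0, 0], [2, 1, x + 4]]) - (0)·det([[-1, x + 2, 4], [1, 0, x + 6], [2, 1, 1]]).

Evaluating gives χ_A(x) = x^4 + 16x^3 + 96x^2 + 256x + 256 = (x + 4)^4.

χ_A(x) = (x + 4)^4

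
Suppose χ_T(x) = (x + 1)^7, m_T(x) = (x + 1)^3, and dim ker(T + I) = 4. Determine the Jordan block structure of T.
Jordan blocks: (-1, 3), (-1, 2), (-1, 1), (-1, 1)

λ = -1: algebraic multiplicity 7 (exponent in χ_T), largest block size 3 (exponent in m_T), 4 blocks (geometric multiplicity). These force block sizes [3, 2, 1, 1].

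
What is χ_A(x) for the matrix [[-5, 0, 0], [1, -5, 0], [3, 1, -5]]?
χ_A(x) = (x + 5)^3

xI - A = [[x + 5, 0, 0], [-1, x + 5, 0], [-3, -1, x + 5]].

Expanding det(xI - A) along the first row:
det(xI - A) = + (x + 5)·det([[x + 5, 0], [-1, x + 5]]) - (0)·det([[-1, 0], [-3, x + 5]]) + (0)·det([[-1, x + 5], [-3, -1]]).

Evaluating gives χ_A(x) = x^3 + 15x^2 + 75x + 125 = (x + 5)^3.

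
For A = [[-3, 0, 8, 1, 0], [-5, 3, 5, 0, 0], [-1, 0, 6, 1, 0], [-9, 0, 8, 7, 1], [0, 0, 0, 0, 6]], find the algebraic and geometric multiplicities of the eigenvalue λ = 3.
The characteristic polynomial is (x - 6)^3(x - 3)(x + 2), so the factor x - 3 appears with exponent 1: the algebraic multiplicity is 1.

rank(A - 3I) = 4, so the eigenspace has dimension 5 - 4 = 1: the geometric multiplicity is 1.

algebraic multiplicity 1, geometric multiplicity 1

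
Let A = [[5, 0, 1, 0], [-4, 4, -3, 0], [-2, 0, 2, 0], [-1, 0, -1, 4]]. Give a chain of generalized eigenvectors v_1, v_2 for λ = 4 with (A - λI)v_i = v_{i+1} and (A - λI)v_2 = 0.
v_1 = [[-1, 1, 1, 0]]^T, v_2 = [[0, 1, 0, 0]]^T

We seek v_1 ∈ ker((A - 4I)^2) \ ker(A - 4I), then set v_{i+1} = (A - 4I) v_i.

One such chain is v_1 = [[-1, 1, 1, 0]]^T, v_2 = [[0, 1, 0, 0]]^T. Check: (A - 4I) v_2 = [[0, 0, 0, 0]]^T = 0.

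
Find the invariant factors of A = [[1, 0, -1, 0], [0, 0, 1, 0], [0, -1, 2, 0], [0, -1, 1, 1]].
The Jordan structure of A has elementary divisors (x - 1)^3, (x - 1). Arranging the block sizes at each eigenvalue in decreasing order and taking row products gives the invariant factors.

Invariant factors (smallest first, each dividing the next): x - 1, (x - 1)^3.

Check: the last factor (x - 1)^3 is the minimal polynomial, and the product (x - 1)^4 is the characteristic polynomial.

x - 1, (x - 1)^3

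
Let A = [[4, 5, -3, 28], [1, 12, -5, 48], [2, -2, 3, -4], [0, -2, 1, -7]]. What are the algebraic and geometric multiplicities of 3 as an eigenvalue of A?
algebraic multiplicity 4, geometric multiplicity 2

The characteristic polynomial is (x - 3)^4, so the factor x - 3 appears with exponent 4: the algebraic multiplicity is 4.

rank(A - 3I) = 2, so the eigenspace has dimension 4 - 2 = 2: the geometric multiplicity is 2.

Since 2 < 4, A is not diagonalizable.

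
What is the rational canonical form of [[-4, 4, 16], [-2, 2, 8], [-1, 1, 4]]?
The invariant factors of A (the non-unit diagonal entries of the Smith normal form of xI - A over ℚ[x]) are x, x(x - 2), each dividing the next. The characteristic polynomial is their product, x^2(x - 2).

The rational canonical form is the block-diagonal matrix of companion matrices C(f_i):
R = [[0, 0, 0], [0, 0, 0], [0, 1, 2]].

R = [[0, 0, 0], [0, 0, 0], [0, 1, 2]]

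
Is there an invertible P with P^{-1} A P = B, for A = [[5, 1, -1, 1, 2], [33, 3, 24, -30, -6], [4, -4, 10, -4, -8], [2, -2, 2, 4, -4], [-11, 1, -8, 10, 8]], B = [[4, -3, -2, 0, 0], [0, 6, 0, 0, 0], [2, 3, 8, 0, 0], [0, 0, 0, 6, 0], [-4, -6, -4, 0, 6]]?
Both have characteristic polynomial (x - 6)^5, but the minimal polynomial of A is (x - 6)^3 while the minimal polynomial of B is (x - 6)^2. The minimal polynomial is a similarity invariant, so A and B are not similar.

No.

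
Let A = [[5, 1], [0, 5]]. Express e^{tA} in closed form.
e^{tA} = [[e^{5*t}, t*e^{5*t}], [0, e^{5*t}]]

A has Jordan form J = [[5, 1], [0, 5]] with A = PJP^{-1}, so e^{tA} = P e^{tJ} P^{-1}.

For a Jordan block J_k(λ), e^{tJ_k(λ)} = e^{λt} · (I + tN + t^2 N^2/2! + ... + t^{k-1} N^{k-1}/(k-1)!) where N is the nilpotent superdiagonal part.

Assembling the blocks and conjugating back gives the entries of e^{tA} as shown above.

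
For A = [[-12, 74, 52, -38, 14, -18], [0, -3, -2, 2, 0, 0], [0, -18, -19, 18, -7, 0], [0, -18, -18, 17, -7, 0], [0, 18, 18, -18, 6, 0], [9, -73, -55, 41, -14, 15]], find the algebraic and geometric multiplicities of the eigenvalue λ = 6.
algebraic multiplicity 2, geometric multiplicity 2

The characteristic polynomial is (x - 6)^2(x + 1)^2(x + 3)^2, so the factor x - 6 appears with exponent 2: the algebraic multiplicity is 2.

rank(A - 6I) = 4, so the eigenspace has dimension 6 - 4 = 2: the geometric multiplicity is 2.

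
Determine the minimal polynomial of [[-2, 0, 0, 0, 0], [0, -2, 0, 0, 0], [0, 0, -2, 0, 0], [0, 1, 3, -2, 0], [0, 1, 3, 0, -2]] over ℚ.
m_A(x) = (x + 2)^2

The characteristic polynomial factors as (x + 2)^5. The minimal polynomial is ∏(x - λ)^{k_λ} where k_λ is the size of the largest Jordan block at λ.

For λ = -2: rank(A + 2I) = 1, and the largest Jordan block has size 2 (the smallest k with rank((A + 2I)^k) = rank((A + 2I)^(k+1))).

So m_A(x) = (x + 2)^2.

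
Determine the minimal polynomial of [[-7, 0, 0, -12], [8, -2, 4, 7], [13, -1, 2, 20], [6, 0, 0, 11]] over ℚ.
The characteristic polynomial factors as x^2(x - 5)(x + 1). The minimal polynomial is ∏(x - λ)^{k_λ} where k_λ is the size of the largest Jordan block at λ.

For λ = -1: rank(A + I) = 3, and the largest Jordan block has size 1 (the smallest k with rank((A + I)^k) = rank((A + I)^(k+1))).
For λ = 0: rank(A) = 3, and the largest Jordan block has size 2 (the smallest k with rank(A^k) = rank(A^(k+1))).
For λ = 5: rank(A - 5I) = 3, and the largest Jordan block has size 1 (the smallest k with rank((A - 5I)^k) = rank((A - 5I)^(k+1))).

So m_A(x) = x^2(x - 5)(x + 1).

m_A(x) = x^2(x - 5)(x + 1)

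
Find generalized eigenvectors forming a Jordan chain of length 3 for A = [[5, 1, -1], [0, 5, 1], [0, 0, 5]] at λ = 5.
v_1 = [[-1, 1, 1]]^T, v_2 = [[0, 1, 0]]^T, v_3 = [[1, 0, 0]]^T

We seek v_1 ∈ ker((A - 5I)^3) \ ker((A - 5I)^2), then set v_{i+1} = (A - 5I) v_i.

One such chain is v_1 = [[-1, 1, 1]]^T, v_2 = [[0, 1, 0]]^T, v_3 = [[1, 0, 0]]^T. Check: (A - 5I) v_3 = [[0, 0, 0]]^T = 0.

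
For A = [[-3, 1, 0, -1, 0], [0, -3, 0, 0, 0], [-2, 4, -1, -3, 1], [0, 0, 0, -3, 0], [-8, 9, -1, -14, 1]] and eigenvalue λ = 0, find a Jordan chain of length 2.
We seek v_1 ∈ ker(A^2) \ ker(A), then set v_{i+1} = A v_i.

One such chain is v_1 = [[0, 0, 0, 0, 1]]^T, v_2 = [[0, 0, 1, 0, 1]]^T. Check: A v_2 = [[0, 0, 0, 0, 0]]^T = 0.

v_1 = [[0, 0, 0, 0, 1]]^T, v_2 = [[0, 0, 1, 0, 1]]^T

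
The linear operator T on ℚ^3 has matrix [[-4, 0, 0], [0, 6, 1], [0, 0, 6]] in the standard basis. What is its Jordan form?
J = [[-4, 0, 0], [0, 6, 1], [0, 0, 6]]

The characteristic polynomial is det(xI - A) = (x - 6)^2(x + 4), so the eigenvalues are -4 (algebraic multiplicity 1), 6 (algebraic multiplicity 2).

For λ = -4: algebraic multiplicity 1 gives one 1×1 block.

For λ = 6: rank(A - 6I) = 2, rank((A - 6I)^2) = 1. The eigenspace has dimension 3 - 2 = 1, so there is 1 Jordan block; the rank sequence gives block sizes [2].

Assembling the blocks gives the Jordan form J above.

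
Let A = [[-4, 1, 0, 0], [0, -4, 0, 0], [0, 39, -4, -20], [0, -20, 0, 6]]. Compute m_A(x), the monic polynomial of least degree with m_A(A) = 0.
m_A(x) = (x - 6)(x + 4)^2

The characteristic polynomial factors as (x - 6)(x + 4)^3. The minimal polynomial is ∏(x - λ)^{k_λ} where k_λ is the size of the largest Jordan block at λ.

For λ = -4: rank(A + 4I) = 2, and the largest Jordan block has size 2 (the smallest k with rank((A + 4I)^k) = rank((A + 4I)^(k+1))).
For λ = 6: rank(A - 6I) = 3, and the largest Jordan block has size 1 (the smallest k with rank((A - 6I)^k) = rank((A - 6I)^(k+1))).

So m_A(x) = (x - 6)(x + 4)^2.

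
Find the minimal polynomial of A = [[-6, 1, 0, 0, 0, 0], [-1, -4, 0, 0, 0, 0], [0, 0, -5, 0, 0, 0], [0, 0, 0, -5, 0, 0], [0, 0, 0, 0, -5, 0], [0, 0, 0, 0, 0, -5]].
m_A(x) = (x + 5)^2

The characteristic polynomial factors as (x + 5)^6. The minimal polynomial is ∏(x - λ)^{k_λ} where k_λ is the size of the largest Jordan block at λ.

For λ = -5: rank(A + 5I) = 1, and the largest Jordan block has size 2 (the smallest k with rank((A + 5I)^k) = rank((A + 5I)^(k+1))).

So m_A(x) = (x + 5)^2.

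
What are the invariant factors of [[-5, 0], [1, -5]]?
The Jordan structure of A has elementary divisors (x + 5)^2. Arranging the block sizes at each eigenvalue in decreasing order and taking row products gives the invariant factors.

Invariant factors (smallest first, each dividing the next): (x + 5)^2.

Check: the last factor (x + 5)^2 is the minimal polynomial, and the product (x + 5)^2 is the characteristic polynomial.

(x + 5)^2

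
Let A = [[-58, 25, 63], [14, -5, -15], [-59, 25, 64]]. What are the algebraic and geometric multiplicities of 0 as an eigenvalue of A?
The characteristic polynomial is x^2(x - 1), so the factor x appears with exponent 2: the algebraic multiplicity is 2.

rank(A) = 2, so the eigenspace has dimension 3 - 2 = 1: the geometric multiplicity is 1.

Since 1 < 2, A is not diagonalizable.

algebraic multiplicity 2, geometric multiplicity 1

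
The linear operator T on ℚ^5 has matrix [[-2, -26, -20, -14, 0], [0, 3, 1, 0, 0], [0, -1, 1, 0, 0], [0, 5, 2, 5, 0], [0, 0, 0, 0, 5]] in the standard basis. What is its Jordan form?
J = [[-2, 0, 0, 0, 0], [0, 2, 1, 0, 0], [0, 0, 2, 0, 0], [0, 0, 0, 5, 0], [0, 0, 0, 0, 5]]

The characteristic polynomial is det(xI - A) = (x - 5)^2(x - 2)^2(x + 2), so the eigenvalues are -2 (algebraic multiplicity 1), 2 (algebraic multiplicity 2), 5 (algebraic multiplicity 2).

For λ = -2: algebraic multiplicity 1 gives one 1×1 block.

For λ = 2: rank(A - 2I) = 4, rank((A - 2I)^2) = 3. The eigenspace has dimension 5 - 4 = 1, so there is 1 Jordan block; the rank sequence gives block sizes [2].

For λ = 5: rank(A - 5I) = 3. The eigenspace has dimension 5 - 3 = 2, so there are 2 Jordan blocks; the rank sequence gives block sizes [1, 1].

Assembling the blocks gives the Jordan form J above.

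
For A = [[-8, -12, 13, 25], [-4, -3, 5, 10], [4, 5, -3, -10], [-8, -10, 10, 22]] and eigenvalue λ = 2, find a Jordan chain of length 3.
We seek v_1 ∈ ker((A - 2I)^3) \ ker((A - 2I)^2), then set v_{i+1} = (A - 2I) v_i.

One such chain is v_1 = [[-9, -2, 3, -6]]^T, v_2 = [[3, 1, -1, 2]]^T, v_3 = [[-5, -2, 2, -4]]^T. Check: (A - 2I) v_3 = [[0, 0, 0, 0]]^T = 0.

v_1 = [[-9, -2, 3, -6]]^T, v_2 = [[3, 1, -1, 2]]^T, v_3 = [[-5, -2, 2, -4]]^T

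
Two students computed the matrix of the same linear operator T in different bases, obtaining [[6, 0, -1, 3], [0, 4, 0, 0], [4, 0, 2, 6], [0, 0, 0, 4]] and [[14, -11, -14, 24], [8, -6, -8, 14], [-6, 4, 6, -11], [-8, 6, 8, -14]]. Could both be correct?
trace(A) = 16 but trace(B) = 0. The trace is a similarity invariant, so A and B are not similar.

No.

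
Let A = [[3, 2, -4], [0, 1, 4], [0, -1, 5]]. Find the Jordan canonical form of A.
J = [[3, 1, 0], [0, 3, 0], [0, 0, 3]]

The characteristic polynomial is det(xI - A) = (x - 3)^3, so the eigenvalues are 3 (algebraic multiplicity 3).

For λ = 3: rank(A - 3I) = 1, rank((A - 3I)^2) = 0. The eigenspace has dimension 3 - 1 = 2, so there are 2 Jordan blocks; the rank sequence gives block sizes [2, 1].

Assembling the blocks gives the Jordan form J above.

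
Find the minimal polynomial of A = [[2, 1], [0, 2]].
The characteristic polynomial factors as (x - 2)^2. The minimal polynomial is ∏(x - λ)^{k_λ} where k_λ is the size of the largest Jordan block at λ.

For λ = 2: rank(A - 2I) = 1, and the largest Jordan block has size 2 (the smallest k with rank((A - 2I)^k) = rank((A - 2I)^(k+1))).

So m_A(x) = (x - 2)^2.

m_A(x) = (x - 2)^2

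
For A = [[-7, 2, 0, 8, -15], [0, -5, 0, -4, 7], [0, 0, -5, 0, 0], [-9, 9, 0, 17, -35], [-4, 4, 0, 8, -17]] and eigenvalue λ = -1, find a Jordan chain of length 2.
We seek v_1 ∈ ker((A + I)^2) \ ker(A + I), then set v_{i+1} = (A + I) v_i.

One such chain is v_1 = [[0, 0, 0, 2, 1]]^T, v_2 = [[1, -1, 0, 1, 0]]^T. Check: (A + I) v_2 = [[0, 0, 0, 0, 0]]^T = 0.

v_1 = [[0, 0, 0, 2, 1]]^T, v_2 = [[1, -1, 0, 1, 0]]^T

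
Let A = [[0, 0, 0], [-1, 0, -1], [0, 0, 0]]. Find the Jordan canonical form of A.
The characteristic polynomial is det(xI - A) = x^3, so the eigenvalues are 0 (algebraic multiplicity 3).

For λ = 0: rank(A) = 1, rank(A^2) = 0. The eigenspace has dimension 3 - 1 = 2, so there are 2 Jordan blocks; the rank sequence gives block sizes [2, 1].

Assembling the blocks gives the Jordan form J above.

J = [[0, 1, 0], [0, 0, 0], [0, 0, 0]]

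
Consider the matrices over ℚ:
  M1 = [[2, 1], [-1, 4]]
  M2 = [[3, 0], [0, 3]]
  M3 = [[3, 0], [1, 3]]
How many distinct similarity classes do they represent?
Characteristic polynomials: χ_{M1} = (x - 3)^2, χ_{M2} = (x - 3)^2, χ_{M3} = (x - 3)^2.

{M1, M3}: invariant factors (x - 3)^2.

{M2}: invariant factors x - 3, x - 3.

Matrices are similar if and only if their invariant-factor lists agree; the partition into similarity classes is {M1, M3}, {M2}.

2 classes: {M1, M3}, {M2}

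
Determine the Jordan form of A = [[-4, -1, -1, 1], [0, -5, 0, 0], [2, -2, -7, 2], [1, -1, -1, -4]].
The characteristic polynomial is det(xI - A) = (x + 5)^4, so the eigenvalues are -5 (algebraic multiplicity 4).

For λ = -5: rank(A + 5I) = 1, rank((A + 5I)^2) = 0. The eigenspace has dimension 4 - 1 = 3, so there are 3 Jordan blocks; the rank sequence gives block sizes [2, 1, 1].

Assembling the blocks gives the Jordan form J above.

J = [[-5, 1, 0, 0], [0, -5, 0, 0], [0, 0, -5, 0], [0, 0, 0, -5]]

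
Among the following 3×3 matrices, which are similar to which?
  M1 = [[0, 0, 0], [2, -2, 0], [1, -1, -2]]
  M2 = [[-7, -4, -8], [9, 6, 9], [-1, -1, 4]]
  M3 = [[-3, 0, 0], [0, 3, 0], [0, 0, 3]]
Characteristic polynomials: χ_{M1} = x(x + 2)^2, χ_{M2} = (x - 3)^2(x + 3), χ_{M3} = (x - 3)^2(x + 3).

{M1}: invariant factors x(x + 2)^2.

{M2}: invariant factors (x - 3)^2(x + 3).

{M3}: invariant factors x - 3, (x - 3)(x + 3).

Matrices are similar if and only if their invariant-factor lists agree; the partition into similarity classes is {M1}, {M2}, {M3}.

3 classes: {M1}, {M2}, {M3}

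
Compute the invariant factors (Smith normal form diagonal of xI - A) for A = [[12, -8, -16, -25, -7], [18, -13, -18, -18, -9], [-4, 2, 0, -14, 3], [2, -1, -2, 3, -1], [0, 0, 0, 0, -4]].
x + 4, (x - 5)^2(x + 4)^2

The Jordan structure of A has elementary divisors (x + 4)^2, (x + 4), (x - 5)^2. Arranging the block sizes at each eigenvalue in decreasing order and taking row products gives the invariant factors.

Invariant factors (smallest first, each dividing the next): x + 4, (x - 5)^2(x + 4)^2.

Check: the last factor (x - 5)^2(x + 4)^2 is the minimal polynomial, and the product (x - 5)^2(x + 4)^3 is the characteristic polynomial.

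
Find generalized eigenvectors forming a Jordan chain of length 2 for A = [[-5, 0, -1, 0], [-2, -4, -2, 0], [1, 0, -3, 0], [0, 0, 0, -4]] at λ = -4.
v_1 = [[0, 1, -1, -1]]^T, v_2 = [[1, 2, -1, 0]]^T

We seek v_1 ∈ ker((A + 4I)^2) \ ker(A + 4I), then set v_{i+1} = (A + 4I) v_i.

One such chain is v_1 = [[0, 1, -1, -1]]^T, v_2 = [[1, 2, -1, 0]]^T. Check: (A + 4I) v_2 = [[0, 0, 0, 0]]^T = 0.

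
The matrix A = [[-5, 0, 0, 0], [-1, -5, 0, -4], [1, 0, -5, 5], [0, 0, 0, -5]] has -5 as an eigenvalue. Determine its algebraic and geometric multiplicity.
algebraic multiplicity 4, geometric multiplicity 2

The characteristic polynomial is (x + 5)^4, so the factor x + 5 appears with exponent 4: the algebraic multiplicity is 4.

rank(A + 5I) = 2, so the eigenspace has dimension 4 - 2 = 2: the geometric multiplicity is 2.

Since 2 < 4, A is not diagonalizable.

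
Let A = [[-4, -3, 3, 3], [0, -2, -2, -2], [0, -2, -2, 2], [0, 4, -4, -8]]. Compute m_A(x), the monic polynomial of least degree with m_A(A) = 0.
The characteristic polynomial factors as (x + 4)^4. The minimal polynomial is ∏(x - λ)^{k_λ} where k_λ is the size of the largest Jordan block at λ.

For λ = -4: rank(A + 4I) = 1, and the largest Jordan block has size 2 (the smallest k with rank((A + 4I)^k) = rank((A + 4I)^(k+1))).

So m_A(x) = (x + 4)^2.

m_A(x) = (x + 4)^2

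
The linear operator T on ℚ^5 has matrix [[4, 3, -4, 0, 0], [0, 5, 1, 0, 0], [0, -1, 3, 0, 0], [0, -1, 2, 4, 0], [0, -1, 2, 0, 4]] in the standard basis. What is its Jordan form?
J = [[4, 1, 0, 0, 0], [0, 4, 1, 0, 0], [0, 0, 4, 0, 0], [0, 0, 0, 4, 0], [0, 0, 0, 0, 4]]

The characteristic polynomial is det(xI - A) = (x - 4)^5, so the eigenvalues are 4 (algebraic multiplicity 5).

For λ = 4: rank(A - 4I) = 2, rank((A - 4I)^2) = 1, rank((A - 4I)^3) = 0. The eigenspace has dimension 5 - 2 = 3, so there are 3 Jordan blocks; the rank sequence gives block sizes [3, 1, 1].

Assembling the blocks gives the Jordan form J above.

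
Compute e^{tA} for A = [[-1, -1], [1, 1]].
e^{tA} = [[1 - t, -t], [t, t + 1]]

A has Jordan form J = [[0, 1], [0, 0]] with A = PJP^{-1}, so e^{tA} = P e^{tJ} P^{-1}.

For a Jordan block J_k(λ), e^{tJ_k(λ)} = e^{λt} · (I + tN + t^2 N^2/2! + ... + t^{k-1} N^{k-1}/(k-1)!) where N is the nilpotent superdiagonal part.

Assembling the blocks and conjugating back gives the entries of e^{tA} as shown above.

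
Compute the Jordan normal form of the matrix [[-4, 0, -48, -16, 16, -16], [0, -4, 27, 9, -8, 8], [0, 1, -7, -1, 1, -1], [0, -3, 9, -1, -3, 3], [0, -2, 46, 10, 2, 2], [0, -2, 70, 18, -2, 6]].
J = [[-4, 1, 0, 0, 0, 0], [0, -4, 1, 0, 0, 0], [0, 0, -4, 0, 0, 0], [0, 0, 0, -4, 0, 0], [0, 0, 0, 0, 4, 0], [0, 0, 0, 0, 0, 4]]

The characteristic polynomial is det(xI - A) = (x - 4)^2(x + 4)^4, so the eigenvalues are -4 (algebraic multiplicity 4), 4 (algebraic multiplicity 2).

For λ = -4: rank(A + 4I) = 4, rank((A + 4I)^2) = 3, rank((A + 4I)^3) = 2. The eigenspace has dimension 6 - 4 = 2, so there are 2 Jordan blocks; the rank sequence gives block sizes [3, 1].

For λ = 4: rank(A - 4I) = 4. The eigenspace has dimension 6 - 4 = 2, so there are 2 Jordan blocks; the rank sequence gives block sizes [1, 1].

Assembling the blocks gives the Jordan form J above.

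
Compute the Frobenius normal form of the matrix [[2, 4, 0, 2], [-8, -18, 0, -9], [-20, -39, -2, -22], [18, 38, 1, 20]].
The invariant factors of A (the non-unit diagonal entries of the Smith normal form of xI - A over ℚ[x]) are (x - 2)(x^3 - 4x + 1), each dividing the next. The characteristic polynomial is their product, (x - 2)(x^3 - 4x + 1).

The rational canonical form is the block-diagonal matrix of companion matrices C(f_i):
R = [[0, 0, 0, 2], [1, 0, 0, -9], [0, 1, 0, 4], [0, 0, 1, 2]].

Note the characteristic polynomial does not split into linear factors over ℚ, so A has no Jordan form over ℚ; the rational canonical form exists over any field.

R = [[0, 0, 0, 2], [1, 0, 0, -9], [0, 1, 0, 4], [0, 0, 1, 2]]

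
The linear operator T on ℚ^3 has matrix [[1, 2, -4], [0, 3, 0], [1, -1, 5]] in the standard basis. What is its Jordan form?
J = [[3, 1, 0], [0, 3, 0], [0, 0, 3]]

The characteristic polynomial is det(xI - A) = (x - 3)^3, so the eigenvalues are 3 (algebraic multiplicity 3).

For λ = 3: rank(A - 3I) = 1, rank((A - 3I)^2) = 0. The eigenspace has dimension 3 - 1 = 2, so there are 2 Jordan blocks; the rank sequence gives block sizes [2, 1].

Assembling the blocks gives the Jordan form J above.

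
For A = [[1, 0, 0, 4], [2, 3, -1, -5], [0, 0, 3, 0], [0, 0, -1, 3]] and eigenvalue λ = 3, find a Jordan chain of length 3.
v_1 = [[3, 0, 1, 1]]^T, v_2 = [[-2, 0, 0, -1]]^T, v_3 = [[0, 1, 0, 0]]^T

We seek v_1 ∈ ker((A - 3I)^3) \ ker((A - 3I)^2), then set v_{i+1} = (A - 3I) v_i.

One such chain is v_1 = [[3, 0, 1, 1]]^T, v_2 = [[-2, 0, 0, -1]]^T, v_3 = [[0, 1, 0, 0]]^T. Check: (A - 3I) v_3 = [[0, 0, 0, 0]]^T = 0.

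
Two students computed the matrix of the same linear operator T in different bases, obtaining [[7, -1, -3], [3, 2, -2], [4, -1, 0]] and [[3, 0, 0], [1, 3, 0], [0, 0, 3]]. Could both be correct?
Both have characteristic polynomial (x - 3)^3, but the minimal polynomial of A is (x - 3)^3 while the minimal polynomial of B is (x - 3)^2. The minimal polynomial is a similarity invariant, so A and B are not similar.

No.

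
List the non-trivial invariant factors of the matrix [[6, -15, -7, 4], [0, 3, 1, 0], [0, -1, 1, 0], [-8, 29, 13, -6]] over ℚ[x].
The Jordan structure of A has elementary divisors (x + 2), (x - 2)^2, (x - 2). Arranging the block sizes at each eigenvalue in decreasing order and taking row products gives the invariant factors.

Invariant factors (smallest first, each dividing the next): x - 2, (x - 2)^2(x + 2).

Check: the last factor (x - 2)^2(x + 2) is the minimal polynomial, and the product (x - 2)^3(x + 2) is the characteristic polynomial.

x - 2, (x - 2)^2(x + 2)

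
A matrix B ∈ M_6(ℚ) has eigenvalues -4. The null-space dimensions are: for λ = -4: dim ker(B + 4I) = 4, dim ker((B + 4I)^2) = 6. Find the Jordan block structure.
Jordan blocks: (-4, 2), (-4, 2), (-4, 1), (-4, 1)

λ = -4: successive nullity increments [4, 2] count blocks of size ≥ k; block sizes are [2, 2, 1, 1].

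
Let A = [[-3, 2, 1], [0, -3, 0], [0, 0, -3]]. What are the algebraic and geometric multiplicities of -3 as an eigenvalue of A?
The characteristic polynomial is (x + 3)^3, so the factor x + 3 appears with exponent 3: the algebraic multiplicity is 3.

rank(A + 3I) = 1, so the eigenspace has dimension 3 - 1 = 2: the geometric multiplicity is 2.

Since 2 < 3, A is not diagonalizable.

algebraic multiplicity 3, geometric multiplicity 2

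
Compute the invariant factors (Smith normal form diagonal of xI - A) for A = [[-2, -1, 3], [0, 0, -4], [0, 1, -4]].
(x + 2)^3

The Jordan structure of A has elementary divisors (x + 2)^3. Arranging the block sizes at each eigenvalue in decreasing order and taking row products gives the invariant factors.

Invariant factors (smallest first, each dividing the next): (x + 2)^3.

Check: the last factor (x + 2)^3 is the minimal polynomial, and the product (x + 2)^3 is the characteristic polynomial.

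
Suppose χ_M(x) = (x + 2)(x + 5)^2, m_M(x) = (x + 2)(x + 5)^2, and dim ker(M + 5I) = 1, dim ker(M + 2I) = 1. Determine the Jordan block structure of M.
Jordan blocks: (-5, 2), (-2, 1)

λ = -5: algebraic multiplicity 2 (exponent in χ_M), largest block size 2 (exponent in m_M), 1 block (geometric multiplicity). This forces block sizes [2].
λ = -2: algebraic multiplicity 1 (exponent in χ_M), largest block size 1 (exponent in m_M), 1 block (geometric multiplicity). This forces block sizes [1].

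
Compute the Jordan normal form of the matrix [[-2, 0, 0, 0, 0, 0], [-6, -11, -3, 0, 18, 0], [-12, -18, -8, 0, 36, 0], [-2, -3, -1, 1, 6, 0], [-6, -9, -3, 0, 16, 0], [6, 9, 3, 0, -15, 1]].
J = [[-2, 0, 0, 0, 0, 0], [0, -2, 0, 0, 0, 0], [0, 0, -2, 0, 0, 0], [0, 0, 0, 1, 1, 0], [0, 0, 0, 0, 1, 0], [0, 0, 0, 0, 0, 1]]

The characteristic polynomial is det(xI - A) = (x - 1)^3(x + 2)^3, so the eigenvalues are -2 (algebraic multiplicity 3), 1 (algebraic multiplicity 3).

For λ = -2: rank(A + 2I) = 3. The eigenspace has dimension 6 - 3 = 3, so there are 3 Jordan blocks; the rank sequence gives block sizes [1, 1, 1].

For λ = 1: rank(A - I) = 4, rank((A - I)^2) = 3. The eigenspace has dimension 6 - 4 = 2, so there are 2 Jordan blocks; the rank sequence gives block sizes [2, 1].

Assembling the blocks gives the Jordan form J above.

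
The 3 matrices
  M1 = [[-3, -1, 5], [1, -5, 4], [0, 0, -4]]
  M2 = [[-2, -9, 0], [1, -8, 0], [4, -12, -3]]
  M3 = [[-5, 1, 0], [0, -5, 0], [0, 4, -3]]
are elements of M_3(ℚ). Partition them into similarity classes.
2 classes: {M1}, {M2, M3}

Characteristic polynomials: χ_{M1} = (x + 4)^3, χ_{M2} = (x + 3)(x + 5)^2, χ_{M3} = (x + 3)(x + 5)^2.

{M1}: invariant factors (x + 4)^3.

{M2, M3}: invariant factors (x + 3)(x + 5)^2.

Matrices are similar if and only if their invariant-factor lists agree; the partition into similarity classes is {M1}, {M2, M3}.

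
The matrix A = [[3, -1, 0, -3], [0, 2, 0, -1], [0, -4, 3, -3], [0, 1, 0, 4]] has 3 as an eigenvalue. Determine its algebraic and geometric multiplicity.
algebraic multiplicity 4, geometric multiplicity 2

The characteristic polynomial is (x - 3)^4, so the factor x - 3 appears with exponent 4: the algebraic multiplicity is 4.

rank(A - 3I) = 2, so the eigenspace has dimension 4 - 2 = 2: the geometric multiplicity is 2.

Since 2 < 4, A is not diagonalizable.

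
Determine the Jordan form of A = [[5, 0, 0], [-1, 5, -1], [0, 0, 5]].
The characteristic polynomial is det(xI - A) = (x - 5)^3, so the eigenvalues are 5 (algebraic multiplicity 3).

For λ = 5: rank(A - 5I) = 1, rank((A - 5I)^2) = 0. The eigenspace has dimension 3 - 1 = 2, so there are 2 Jordan blocks; the rank sequence gives block sizes [2, 1].

Assembling the blocks gives the Jordan form J above.

J = [[5, 1, 0], [0, 5, 0], [0, 0, 5]]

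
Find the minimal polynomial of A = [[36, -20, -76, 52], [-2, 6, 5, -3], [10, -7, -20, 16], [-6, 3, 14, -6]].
m_A(x) = (x - 4)^3

The characteristic polynomial factors as (x - 4)^4. The minimal polynomial is ∏(x - λ)^{k_λ} where k_λ is the size of the largest Jordan block at λ.

For λ = 4: rank(A - 4I) = 2, and the largest Jordan block has size 3 (the smallest k with rank((A - 4I)^k) = rank((A - 4I)^(k+1))).

So m_A(x) = (x - 4)^3.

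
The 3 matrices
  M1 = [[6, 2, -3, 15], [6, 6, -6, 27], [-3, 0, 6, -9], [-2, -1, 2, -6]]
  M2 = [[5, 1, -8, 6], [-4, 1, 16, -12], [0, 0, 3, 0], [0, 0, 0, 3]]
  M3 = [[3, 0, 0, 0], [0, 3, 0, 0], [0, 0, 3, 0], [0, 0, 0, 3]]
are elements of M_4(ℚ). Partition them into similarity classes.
3 classes: {M1}, {M2}, {M3}

Characteristic polynomials: χ_{M1} = (x - 3)^4, χ_{M2} = (x - 3)^4, χ_{M3} = (x - 3)^4.

{M1}: invariant factors x - 3, (x - 3)^3.

{M2}: invariant factors x - 3, x - 3, (x - 3)^2.

{M3}: invariant factors x - 3, x - 3, x - 3, x - 3.

Matrices are similar if and only if their invariant-factor lists agree; the partition into similarity classes is {M1}, {M2}, {M3}.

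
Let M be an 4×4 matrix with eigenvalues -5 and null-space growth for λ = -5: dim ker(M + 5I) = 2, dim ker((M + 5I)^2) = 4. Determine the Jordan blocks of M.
λ = -5: successive nullity increments [2, 2] count blocks of size ≥ k; block sizes are [2, 2].

Jordan blocks: (-5, 2), (-5, 2)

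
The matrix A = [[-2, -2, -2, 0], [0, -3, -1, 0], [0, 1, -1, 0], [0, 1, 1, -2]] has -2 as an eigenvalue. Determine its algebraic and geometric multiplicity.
The characteristic polynomial is (x + 2)^4, so the factor x + 2 appears with exponent 4: the algebraic multiplicity is 4.

rank(A + 2I) = 1, so the eigenspace has dimension 4 - 1 = 3: the geometric multiplicity is 3.

Since 3 < 4, A is not diagonalizable.

algebraic multiplicity 4, geometric multiplicity 3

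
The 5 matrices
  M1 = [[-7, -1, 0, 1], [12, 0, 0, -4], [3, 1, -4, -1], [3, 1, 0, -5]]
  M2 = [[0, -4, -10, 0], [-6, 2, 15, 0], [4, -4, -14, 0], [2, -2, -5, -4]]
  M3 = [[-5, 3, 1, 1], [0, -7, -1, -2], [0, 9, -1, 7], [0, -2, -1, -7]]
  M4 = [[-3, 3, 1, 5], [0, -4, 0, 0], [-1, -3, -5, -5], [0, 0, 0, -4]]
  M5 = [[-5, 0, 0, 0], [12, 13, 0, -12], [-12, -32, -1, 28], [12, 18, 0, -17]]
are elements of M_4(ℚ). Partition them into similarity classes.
3 classes: {M1, M2, M4}, {M3}, {M5}

Characteristic polynomials: χ_{M1} = (x + 4)^4, χ_{M2} = (x + 4)^4, χ_{M3} = (x + 5)^4, χ_{M4} = (x + 4)^4, χ_{M5} = (x - 1)(x + 1)(x + 5)^2.

{M1, M2, M4}: invariant factors x + 4, x + 4, (x + 4)^2.

{M3}: invariant factors x + 5, (x + 5)^3.

{M5}: invariant factors x + 5, (x - 1)(x + 1)(x + 5).

Matrices are similar if and only if their invariant-factor lists agree; the partition into similarity classes is {M1, M2, M4}, {M3}, {M5}.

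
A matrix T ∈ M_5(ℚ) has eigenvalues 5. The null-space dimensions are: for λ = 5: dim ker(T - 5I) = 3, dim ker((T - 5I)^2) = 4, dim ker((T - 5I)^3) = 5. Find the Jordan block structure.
λ = 5: successive nullity increments [3, 1, 1] count blocks of size ≥ k; block sizes are [3, 1, 1].

Jordan blocks: (5, 3), (5, 1), (5, 1)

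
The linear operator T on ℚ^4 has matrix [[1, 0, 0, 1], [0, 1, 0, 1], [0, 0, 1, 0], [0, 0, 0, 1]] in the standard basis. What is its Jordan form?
J = [[1, 1, 0, 0], [0, 1, 0, 0], [0, 0, 1, 0], [0, 0, 0, 1]]

The characteristic polynomial is det(xI - A) = (x - 1)^4, so the eigenvalues are 1 (algebraic multiplicity 4).

For λ = 1: rank(A - I) = 1, rank((A - I)^2) = 0. The eigenspace has dimension 4 - 1 = 3, so there are 3 Jordan blocks; the rank sequence gives block sizes [2, 1, 1].

Assembling the blocks gives the Jordan form J above.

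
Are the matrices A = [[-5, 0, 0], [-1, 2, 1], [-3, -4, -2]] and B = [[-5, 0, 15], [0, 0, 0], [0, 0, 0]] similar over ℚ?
Both have characteristic polynomial x^2(x + 5), but the minimal polynomial of A is x^2(x + 5) while the minimal polynomial of B is x(x + 5). The minimal polynomial is a similarity invariant, so A and B are not similar.

No.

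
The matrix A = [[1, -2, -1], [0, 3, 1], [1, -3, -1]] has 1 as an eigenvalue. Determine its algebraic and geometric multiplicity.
algebraic multiplicity 3, geometric multiplicity 1

The characteristic polynomial is (x - 1)^3, so the factor x - 1 appears with exponent 3: the algebraic multiplicity is 3.

rank(A - I) = 2, so the eigenspace has dimension 3 - 2 = 1: the geometric multiplicity is 1.

Since 1 < 3, A is not diagonalizable.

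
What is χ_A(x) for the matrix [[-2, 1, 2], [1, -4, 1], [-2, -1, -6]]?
χ_A(x) = (x + 4)^3

xI - A = [[x + 2, -1, -2], [-1, x + 4, -1], [2, 1, x + 6]].

Expanding det(xI - A) along the first row:
det(xI - A) = + (x + 2)·det([[x + 4, -1], [1, x + 6]]) - (-1)·det([[-1, -1], [2, x + 6]]) + (-2)·det([[-1, x + 4], [2, 1]]).

Evaluating gives χ_A(x) = x^3 + 12x^2 + 48x + 64 = (x + 4)^3.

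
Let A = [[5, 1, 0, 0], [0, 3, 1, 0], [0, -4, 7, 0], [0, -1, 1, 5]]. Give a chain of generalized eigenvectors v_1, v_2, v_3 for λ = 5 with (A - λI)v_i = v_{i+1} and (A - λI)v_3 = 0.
We seek v_1 ∈ ker((A - 5I)^3) \ ker((A - 5I)^2), then set v_{i+1} = (A - 5I) v_i.

One such chain is v_1 = [[0, 0, 1, 0]]^T, v_2 = [[0, 1, 2, 1]]^T, v_3 = [[1, 0, 0, 1]]^T. Check: (A - 5I) v_3 = [[0, 0, 0, 0]]^T = 0.

v_1 = [[0, 0, 1, 0]]^T, v_2 = [[0, 1, 2, 1]]^T, v_3 = [[1, 0, 0, 1]]^T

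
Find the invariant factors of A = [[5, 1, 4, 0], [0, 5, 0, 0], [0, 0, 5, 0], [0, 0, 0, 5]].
x - 5, x - 5, (x - 5)^2

The Jordan structure of A has elementary divisors (x - 5)^2, (x - 5), (x - 5). Arranging the block sizes at each eigenvalue in decreasing order and taking row products gives the invariant factors.

Invariant factors (smallest first, each dividing the next): x - 5, x - 5, (x - 5)^2.

Check: the last factor (x - 5)^2 is the minimal polynomial, and the product (x - 5)^4 is the characteristic polynomial.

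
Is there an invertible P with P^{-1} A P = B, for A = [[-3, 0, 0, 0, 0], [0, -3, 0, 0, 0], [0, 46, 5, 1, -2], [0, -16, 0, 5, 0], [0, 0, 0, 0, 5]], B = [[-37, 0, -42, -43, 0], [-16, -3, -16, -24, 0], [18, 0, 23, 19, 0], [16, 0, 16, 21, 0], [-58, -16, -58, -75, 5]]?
Yes.

Two matrices over a field are similar if and only if they have the same invariant factors.

Both A and B have characteristic polynomial (x - 5)^3(x + 3)^2 and minimal polynomial (x - 5)^2(x + 3). Computing further, both have invariant factors (x - 5)(x + 3), (x - 5)^2(x + 3). Hence A and B are similar.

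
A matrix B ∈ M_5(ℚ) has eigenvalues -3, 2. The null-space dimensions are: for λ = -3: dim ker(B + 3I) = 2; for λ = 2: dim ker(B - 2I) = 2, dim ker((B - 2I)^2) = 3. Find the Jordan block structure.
λ = -3: successive nullity increments [2] count blocks of size ≥ k; block sizes are [1, 1].
λ = 2: successive nullity increments [2, 1] count blocks of size ≥ k; block sizes are [2, 1].

Jordan blocks: (-3, 1), (-3, 1), (2, 2), (2, 1)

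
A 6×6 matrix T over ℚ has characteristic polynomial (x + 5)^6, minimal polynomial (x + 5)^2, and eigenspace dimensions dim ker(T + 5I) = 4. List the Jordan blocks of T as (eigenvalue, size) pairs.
λ = -5: algebraic multiplicity 6 (exponent in χ_T), largest block size 2 (exponent in m_T), 4 blocks (geometric multiplicity). These force block sizes [2, 2, 1, 1].

Jordan blocks: (-5, 2), (-5, 2), (-5, 1), (-5, 1)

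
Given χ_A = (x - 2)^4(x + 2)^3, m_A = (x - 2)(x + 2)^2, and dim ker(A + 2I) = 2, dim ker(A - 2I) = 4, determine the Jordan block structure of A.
λ = -2: algebraic multiplicity 3 (exponent in χ_A), largest block size 2 (exponent in m_A), 2 blocks (geometric multiplicity). These force block sizes [2, 1].
λ = 2: algebraic multiplicity 4 (exponent in χ_A), largest block size 1 (exponent in m_A), 4 blocks (geometric multiplicity). These force block sizes [1, 1, 1, 1].

Jordan blocks: (-2, 2), (-2, 1), (2, 1), (2, 1), (2, 1), (2, 1)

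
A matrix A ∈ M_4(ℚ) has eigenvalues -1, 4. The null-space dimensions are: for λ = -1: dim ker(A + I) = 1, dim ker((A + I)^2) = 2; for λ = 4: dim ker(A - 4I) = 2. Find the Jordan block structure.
Jordan blocks: (-1, 2), (4, 1), (4, 1)

λ = -1: successive nullity increments [1, 1] count blocks of size ≥ k; block sizes are [2].
λ = 4: successive nullity increments [2] count blocks of size ≥ k; block sizes are [1, 1].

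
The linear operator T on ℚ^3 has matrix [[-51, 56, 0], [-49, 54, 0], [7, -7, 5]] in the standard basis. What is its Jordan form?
J = [[-2, 0, 0], [0, 5, 0], [0, 0, 5]]

The characteristic polynomial is det(xI - A) = (x - 5)^2(x + 2), so the eigenvalues are -2 (algebraic multiplicity 1), 5 (algebraic multiplicity 2).

For λ = -2: algebraic multiplicity 1 gives one 1×1 block.

For λ = 5: rank(A - 5I) = 1. The eigenspace has dimension 3 - 1 = 2, so there are 2 Jordan blocks; the rank sequence gives block sizes [1, 1].

Assembling the blocks gives the Jordan form J above.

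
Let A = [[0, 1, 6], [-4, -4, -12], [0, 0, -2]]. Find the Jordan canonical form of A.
The characteristic polynomial is det(xI - A) = (x + 2)^3, so the eigenvalues are -2 (algebraic multiplicity 3).

For λ = -2: rank(A + 2I) = 1, rank((A + 2I)^2) = 0. The eigenspace has dimension 3 - 1 = 2, so there are 2 Jordan blocks; the rank sequence gives block sizes [2, 1].

Assembling the blocks gives the Jordan form J above.

J = [[-2, 1, 0], [0, -2, 0], [0, 0, -2]]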